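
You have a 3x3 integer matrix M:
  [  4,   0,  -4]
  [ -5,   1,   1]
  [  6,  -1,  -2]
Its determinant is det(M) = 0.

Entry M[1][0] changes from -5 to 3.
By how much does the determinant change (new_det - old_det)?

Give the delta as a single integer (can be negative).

Cofactor C_10 = 4
Entry delta = 3 - -5 = 8
Det delta = entry_delta * cofactor = 8 * 4 = 32

Answer: 32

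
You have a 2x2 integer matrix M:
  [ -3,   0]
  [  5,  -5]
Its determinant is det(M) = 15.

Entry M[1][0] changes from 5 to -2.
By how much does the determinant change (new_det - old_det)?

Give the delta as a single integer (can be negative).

Cofactor C_10 = 0
Entry delta = -2 - 5 = -7
Det delta = entry_delta * cofactor = -7 * 0 = 0

Answer: 0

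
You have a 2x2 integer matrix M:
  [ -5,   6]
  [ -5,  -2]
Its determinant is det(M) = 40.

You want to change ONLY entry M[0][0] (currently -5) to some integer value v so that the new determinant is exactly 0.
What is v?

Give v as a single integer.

det is linear in entry M[0][0]: det = old_det + (v - -5) * C_00
Cofactor C_00 = -2
Want det = 0: 40 + (v - -5) * -2 = 0
  (v - -5) = -40 / -2 = 20
  v = -5 + (20) = 15

Answer: 15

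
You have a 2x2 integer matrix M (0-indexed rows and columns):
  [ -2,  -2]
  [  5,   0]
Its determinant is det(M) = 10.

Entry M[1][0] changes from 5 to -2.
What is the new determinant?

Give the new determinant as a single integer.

det is linear in row 1: changing M[1][0] by delta changes det by delta * cofactor(1,0).
Cofactor C_10 = (-1)^(1+0) * minor(1,0) = 2
Entry delta = -2 - 5 = -7
Det delta = -7 * 2 = -14
New det = 10 + -14 = -4

Answer: -4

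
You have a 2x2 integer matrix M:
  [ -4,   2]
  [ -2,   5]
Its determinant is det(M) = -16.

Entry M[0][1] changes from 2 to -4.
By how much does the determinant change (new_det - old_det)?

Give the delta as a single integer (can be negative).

Cofactor C_01 = 2
Entry delta = -4 - 2 = -6
Det delta = entry_delta * cofactor = -6 * 2 = -12

Answer: -12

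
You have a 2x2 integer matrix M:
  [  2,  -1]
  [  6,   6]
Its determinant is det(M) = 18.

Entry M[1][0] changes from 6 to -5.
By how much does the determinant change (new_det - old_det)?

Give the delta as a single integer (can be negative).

Answer: -11

Derivation:
Cofactor C_10 = 1
Entry delta = -5 - 6 = -11
Det delta = entry_delta * cofactor = -11 * 1 = -11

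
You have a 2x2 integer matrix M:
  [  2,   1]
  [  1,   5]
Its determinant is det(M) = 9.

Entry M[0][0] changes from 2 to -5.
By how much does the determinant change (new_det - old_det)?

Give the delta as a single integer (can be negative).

Cofactor C_00 = 5
Entry delta = -5 - 2 = -7
Det delta = entry_delta * cofactor = -7 * 5 = -35

Answer: -35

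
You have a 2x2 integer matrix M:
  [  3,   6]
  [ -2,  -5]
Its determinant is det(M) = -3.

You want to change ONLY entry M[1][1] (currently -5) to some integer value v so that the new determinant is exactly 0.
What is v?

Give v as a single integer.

Answer: -4

Derivation:
det is linear in entry M[1][1]: det = old_det + (v - -5) * C_11
Cofactor C_11 = 3
Want det = 0: -3 + (v - -5) * 3 = 0
  (v - -5) = 3 / 3 = 1
  v = -5 + (1) = -4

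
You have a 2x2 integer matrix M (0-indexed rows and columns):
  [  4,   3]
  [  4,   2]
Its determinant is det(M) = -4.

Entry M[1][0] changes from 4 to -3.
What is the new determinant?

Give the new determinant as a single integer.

det is linear in row 1: changing M[1][0] by delta changes det by delta * cofactor(1,0).
Cofactor C_10 = (-1)^(1+0) * minor(1,0) = -3
Entry delta = -3 - 4 = -7
Det delta = -7 * -3 = 21
New det = -4 + 21 = 17

Answer: 17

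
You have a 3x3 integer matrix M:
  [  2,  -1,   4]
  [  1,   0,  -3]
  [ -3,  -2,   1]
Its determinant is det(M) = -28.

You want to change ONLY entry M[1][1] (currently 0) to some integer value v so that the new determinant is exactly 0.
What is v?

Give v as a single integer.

det is linear in entry M[1][1]: det = old_det + (v - 0) * C_11
Cofactor C_11 = 14
Want det = 0: -28 + (v - 0) * 14 = 0
  (v - 0) = 28 / 14 = 2
  v = 0 + (2) = 2

Answer: 2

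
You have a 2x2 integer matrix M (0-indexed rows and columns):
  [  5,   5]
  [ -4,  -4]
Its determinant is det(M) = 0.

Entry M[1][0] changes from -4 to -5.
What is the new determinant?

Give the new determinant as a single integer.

Answer: 5

Derivation:
det is linear in row 1: changing M[1][0] by delta changes det by delta * cofactor(1,0).
Cofactor C_10 = (-1)^(1+0) * minor(1,0) = -5
Entry delta = -5 - -4 = -1
Det delta = -1 * -5 = 5
New det = 0 + 5 = 5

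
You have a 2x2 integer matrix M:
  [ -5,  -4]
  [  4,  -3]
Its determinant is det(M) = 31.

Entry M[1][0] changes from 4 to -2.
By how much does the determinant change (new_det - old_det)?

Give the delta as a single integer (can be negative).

Answer: -24

Derivation:
Cofactor C_10 = 4
Entry delta = -2 - 4 = -6
Det delta = entry_delta * cofactor = -6 * 4 = -24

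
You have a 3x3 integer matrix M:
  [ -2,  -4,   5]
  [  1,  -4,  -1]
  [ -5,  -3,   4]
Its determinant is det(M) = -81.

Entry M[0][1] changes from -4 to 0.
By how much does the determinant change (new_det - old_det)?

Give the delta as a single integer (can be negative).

Answer: 4

Derivation:
Cofactor C_01 = 1
Entry delta = 0 - -4 = 4
Det delta = entry_delta * cofactor = 4 * 1 = 4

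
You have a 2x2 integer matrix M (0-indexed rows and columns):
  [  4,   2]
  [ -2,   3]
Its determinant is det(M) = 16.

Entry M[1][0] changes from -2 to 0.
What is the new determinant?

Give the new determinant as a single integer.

det is linear in row 1: changing M[1][0] by delta changes det by delta * cofactor(1,0).
Cofactor C_10 = (-1)^(1+0) * minor(1,0) = -2
Entry delta = 0 - -2 = 2
Det delta = 2 * -2 = -4
New det = 16 + -4 = 12

Answer: 12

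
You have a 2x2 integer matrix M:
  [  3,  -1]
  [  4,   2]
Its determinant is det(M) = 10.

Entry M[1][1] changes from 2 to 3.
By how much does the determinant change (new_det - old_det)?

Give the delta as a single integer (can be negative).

Answer: 3

Derivation:
Cofactor C_11 = 3
Entry delta = 3 - 2 = 1
Det delta = entry_delta * cofactor = 1 * 3 = 3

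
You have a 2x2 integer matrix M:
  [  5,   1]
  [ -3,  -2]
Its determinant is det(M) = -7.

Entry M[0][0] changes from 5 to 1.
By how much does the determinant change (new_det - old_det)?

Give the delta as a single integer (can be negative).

Cofactor C_00 = -2
Entry delta = 1 - 5 = -4
Det delta = entry_delta * cofactor = -4 * -2 = 8

Answer: 8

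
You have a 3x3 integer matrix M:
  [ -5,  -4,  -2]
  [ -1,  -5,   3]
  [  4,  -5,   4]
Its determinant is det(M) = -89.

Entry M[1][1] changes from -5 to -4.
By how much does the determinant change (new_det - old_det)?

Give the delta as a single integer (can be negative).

Answer: -12

Derivation:
Cofactor C_11 = -12
Entry delta = -4 - -5 = 1
Det delta = entry_delta * cofactor = 1 * -12 = -12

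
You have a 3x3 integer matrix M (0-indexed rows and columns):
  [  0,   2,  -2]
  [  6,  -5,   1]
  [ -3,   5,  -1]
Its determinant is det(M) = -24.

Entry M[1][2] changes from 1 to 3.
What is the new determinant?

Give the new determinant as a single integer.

det is linear in row 1: changing M[1][2] by delta changes det by delta * cofactor(1,2).
Cofactor C_12 = (-1)^(1+2) * minor(1,2) = -6
Entry delta = 3 - 1 = 2
Det delta = 2 * -6 = -12
New det = -24 + -12 = -36

Answer: -36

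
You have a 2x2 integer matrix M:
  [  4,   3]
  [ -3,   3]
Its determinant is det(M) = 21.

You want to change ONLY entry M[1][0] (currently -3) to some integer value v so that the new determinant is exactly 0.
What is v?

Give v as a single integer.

det is linear in entry M[1][0]: det = old_det + (v - -3) * C_10
Cofactor C_10 = -3
Want det = 0: 21 + (v - -3) * -3 = 0
  (v - -3) = -21 / -3 = 7
  v = -3 + (7) = 4

Answer: 4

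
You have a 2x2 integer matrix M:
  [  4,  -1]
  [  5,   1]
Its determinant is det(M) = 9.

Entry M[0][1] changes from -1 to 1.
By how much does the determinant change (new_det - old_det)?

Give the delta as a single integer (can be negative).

Cofactor C_01 = -5
Entry delta = 1 - -1 = 2
Det delta = entry_delta * cofactor = 2 * -5 = -10

Answer: -10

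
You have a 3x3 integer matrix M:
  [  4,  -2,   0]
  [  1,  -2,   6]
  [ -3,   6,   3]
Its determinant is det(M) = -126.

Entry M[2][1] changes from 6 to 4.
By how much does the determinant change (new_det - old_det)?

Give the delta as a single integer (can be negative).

Answer: 48

Derivation:
Cofactor C_21 = -24
Entry delta = 4 - 6 = -2
Det delta = entry_delta * cofactor = -2 * -24 = 48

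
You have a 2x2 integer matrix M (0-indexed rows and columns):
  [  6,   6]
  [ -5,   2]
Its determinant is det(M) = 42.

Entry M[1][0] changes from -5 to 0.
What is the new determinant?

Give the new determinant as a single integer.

Answer: 12

Derivation:
det is linear in row 1: changing M[1][0] by delta changes det by delta * cofactor(1,0).
Cofactor C_10 = (-1)^(1+0) * minor(1,0) = -6
Entry delta = 0 - -5 = 5
Det delta = 5 * -6 = -30
New det = 42 + -30 = 12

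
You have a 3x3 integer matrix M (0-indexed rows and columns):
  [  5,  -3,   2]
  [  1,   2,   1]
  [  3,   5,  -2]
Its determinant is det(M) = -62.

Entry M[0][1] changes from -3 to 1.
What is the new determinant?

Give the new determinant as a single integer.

det is linear in row 0: changing M[0][1] by delta changes det by delta * cofactor(0,1).
Cofactor C_01 = (-1)^(0+1) * minor(0,1) = 5
Entry delta = 1 - -3 = 4
Det delta = 4 * 5 = 20
New det = -62 + 20 = -42

Answer: -42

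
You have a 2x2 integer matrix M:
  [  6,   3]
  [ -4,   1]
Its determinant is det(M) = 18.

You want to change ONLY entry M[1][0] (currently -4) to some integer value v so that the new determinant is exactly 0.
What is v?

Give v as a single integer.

det is linear in entry M[1][0]: det = old_det + (v - -4) * C_10
Cofactor C_10 = -3
Want det = 0: 18 + (v - -4) * -3 = 0
  (v - -4) = -18 / -3 = 6
  v = -4 + (6) = 2

Answer: 2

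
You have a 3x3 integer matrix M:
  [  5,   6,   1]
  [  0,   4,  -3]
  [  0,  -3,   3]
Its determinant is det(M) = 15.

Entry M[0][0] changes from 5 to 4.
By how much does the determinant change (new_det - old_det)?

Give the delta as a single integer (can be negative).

Cofactor C_00 = 3
Entry delta = 4 - 5 = -1
Det delta = entry_delta * cofactor = -1 * 3 = -3

Answer: -3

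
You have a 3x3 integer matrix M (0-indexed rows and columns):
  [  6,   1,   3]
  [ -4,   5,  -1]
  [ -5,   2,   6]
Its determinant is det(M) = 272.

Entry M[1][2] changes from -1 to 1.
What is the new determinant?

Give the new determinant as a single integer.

det is linear in row 1: changing M[1][2] by delta changes det by delta * cofactor(1,2).
Cofactor C_12 = (-1)^(1+2) * minor(1,2) = -17
Entry delta = 1 - -1 = 2
Det delta = 2 * -17 = -34
New det = 272 + -34 = 238

Answer: 238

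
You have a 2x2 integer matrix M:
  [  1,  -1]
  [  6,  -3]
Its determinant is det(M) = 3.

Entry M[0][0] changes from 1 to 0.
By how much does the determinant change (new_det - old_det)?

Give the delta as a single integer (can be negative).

Cofactor C_00 = -3
Entry delta = 0 - 1 = -1
Det delta = entry_delta * cofactor = -1 * -3 = 3

Answer: 3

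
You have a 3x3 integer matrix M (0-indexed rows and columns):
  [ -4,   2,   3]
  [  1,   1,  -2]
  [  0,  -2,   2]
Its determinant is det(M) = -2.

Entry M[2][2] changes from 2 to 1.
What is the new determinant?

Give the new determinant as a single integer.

Answer: 4

Derivation:
det is linear in row 2: changing M[2][2] by delta changes det by delta * cofactor(2,2).
Cofactor C_22 = (-1)^(2+2) * minor(2,2) = -6
Entry delta = 1 - 2 = -1
Det delta = -1 * -6 = 6
New det = -2 + 6 = 4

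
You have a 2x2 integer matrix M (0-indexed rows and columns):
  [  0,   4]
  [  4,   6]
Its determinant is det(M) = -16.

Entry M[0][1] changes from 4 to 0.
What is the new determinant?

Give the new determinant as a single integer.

det is linear in row 0: changing M[0][1] by delta changes det by delta * cofactor(0,1).
Cofactor C_01 = (-1)^(0+1) * minor(0,1) = -4
Entry delta = 0 - 4 = -4
Det delta = -4 * -4 = 16
New det = -16 + 16 = 0

Answer: 0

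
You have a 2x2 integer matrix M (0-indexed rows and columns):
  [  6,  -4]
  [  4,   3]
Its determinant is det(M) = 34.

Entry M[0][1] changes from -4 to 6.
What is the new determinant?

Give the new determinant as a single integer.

det is linear in row 0: changing M[0][1] by delta changes det by delta * cofactor(0,1).
Cofactor C_01 = (-1)^(0+1) * minor(0,1) = -4
Entry delta = 6 - -4 = 10
Det delta = 10 * -4 = -40
New det = 34 + -40 = -6

Answer: -6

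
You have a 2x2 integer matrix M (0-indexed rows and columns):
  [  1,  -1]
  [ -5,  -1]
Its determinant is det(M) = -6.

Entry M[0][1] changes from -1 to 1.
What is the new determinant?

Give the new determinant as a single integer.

Answer: 4

Derivation:
det is linear in row 0: changing M[0][1] by delta changes det by delta * cofactor(0,1).
Cofactor C_01 = (-1)^(0+1) * minor(0,1) = 5
Entry delta = 1 - -1 = 2
Det delta = 2 * 5 = 10
New det = -6 + 10 = 4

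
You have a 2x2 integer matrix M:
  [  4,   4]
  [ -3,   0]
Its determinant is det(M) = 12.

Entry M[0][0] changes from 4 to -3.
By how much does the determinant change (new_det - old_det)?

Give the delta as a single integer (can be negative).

Cofactor C_00 = 0
Entry delta = -3 - 4 = -7
Det delta = entry_delta * cofactor = -7 * 0 = 0

Answer: 0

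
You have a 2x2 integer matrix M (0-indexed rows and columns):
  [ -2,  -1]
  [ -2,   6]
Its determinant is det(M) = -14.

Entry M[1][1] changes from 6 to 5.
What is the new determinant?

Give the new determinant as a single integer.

Answer: -12

Derivation:
det is linear in row 1: changing M[1][1] by delta changes det by delta * cofactor(1,1).
Cofactor C_11 = (-1)^(1+1) * minor(1,1) = -2
Entry delta = 5 - 6 = -1
Det delta = -1 * -2 = 2
New det = -14 + 2 = -12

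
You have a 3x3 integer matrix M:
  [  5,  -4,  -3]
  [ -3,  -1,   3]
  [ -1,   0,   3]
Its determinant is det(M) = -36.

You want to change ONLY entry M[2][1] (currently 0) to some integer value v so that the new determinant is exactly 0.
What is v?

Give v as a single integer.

det is linear in entry M[2][1]: det = old_det + (v - 0) * C_21
Cofactor C_21 = -6
Want det = 0: -36 + (v - 0) * -6 = 0
  (v - 0) = 36 / -6 = -6
  v = 0 + (-6) = -6

Answer: -6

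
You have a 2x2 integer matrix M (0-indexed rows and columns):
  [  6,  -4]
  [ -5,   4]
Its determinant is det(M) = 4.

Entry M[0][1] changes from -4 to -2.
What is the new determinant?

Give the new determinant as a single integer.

det is linear in row 0: changing M[0][1] by delta changes det by delta * cofactor(0,1).
Cofactor C_01 = (-1)^(0+1) * minor(0,1) = 5
Entry delta = -2 - -4 = 2
Det delta = 2 * 5 = 10
New det = 4 + 10 = 14

Answer: 14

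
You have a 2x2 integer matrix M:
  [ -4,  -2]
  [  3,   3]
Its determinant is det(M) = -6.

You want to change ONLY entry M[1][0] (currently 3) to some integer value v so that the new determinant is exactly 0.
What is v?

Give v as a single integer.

Answer: 6

Derivation:
det is linear in entry M[1][0]: det = old_det + (v - 3) * C_10
Cofactor C_10 = 2
Want det = 0: -6 + (v - 3) * 2 = 0
  (v - 3) = 6 / 2 = 3
  v = 3 + (3) = 6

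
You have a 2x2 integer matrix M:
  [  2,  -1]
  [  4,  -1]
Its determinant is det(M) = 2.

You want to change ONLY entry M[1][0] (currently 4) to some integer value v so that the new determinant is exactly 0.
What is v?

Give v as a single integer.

det is linear in entry M[1][0]: det = old_det + (v - 4) * C_10
Cofactor C_10 = 1
Want det = 0: 2 + (v - 4) * 1 = 0
  (v - 4) = -2 / 1 = -2
  v = 4 + (-2) = 2

Answer: 2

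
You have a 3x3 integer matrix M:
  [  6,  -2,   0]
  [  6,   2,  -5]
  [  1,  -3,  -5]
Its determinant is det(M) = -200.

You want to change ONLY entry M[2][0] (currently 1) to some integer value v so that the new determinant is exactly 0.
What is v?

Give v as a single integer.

Answer: 21

Derivation:
det is linear in entry M[2][0]: det = old_det + (v - 1) * C_20
Cofactor C_20 = 10
Want det = 0: -200 + (v - 1) * 10 = 0
  (v - 1) = 200 / 10 = 20
  v = 1 + (20) = 21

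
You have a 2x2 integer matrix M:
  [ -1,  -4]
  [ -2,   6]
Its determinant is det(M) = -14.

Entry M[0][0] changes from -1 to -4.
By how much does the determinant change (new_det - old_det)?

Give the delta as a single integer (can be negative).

Cofactor C_00 = 6
Entry delta = -4 - -1 = -3
Det delta = entry_delta * cofactor = -3 * 6 = -18

Answer: -18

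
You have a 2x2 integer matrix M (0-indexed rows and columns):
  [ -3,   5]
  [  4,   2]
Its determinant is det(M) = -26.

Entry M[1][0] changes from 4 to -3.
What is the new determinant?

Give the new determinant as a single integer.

det is linear in row 1: changing M[1][0] by delta changes det by delta * cofactor(1,0).
Cofactor C_10 = (-1)^(1+0) * minor(1,0) = -5
Entry delta = -3 - 4 = -7
Det delta = -7 * -5 = 35
New det = -26 + 35 = 9

Answer: 9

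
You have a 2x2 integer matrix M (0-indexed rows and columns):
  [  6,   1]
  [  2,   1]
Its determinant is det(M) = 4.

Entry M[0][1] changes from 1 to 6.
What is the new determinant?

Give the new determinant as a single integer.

Answer: -6

Derivation:
det is linear in row 0: changing M[0][1] by delta changes det by delta * cofactor(0,1).
Cofactor C_01 = (-1)^(0+1) * minor(0,1) = -2
Entry delta = 6 - 1 = 5
Det delta = 5 * -2 = -10
New det = 4 + -10 = -6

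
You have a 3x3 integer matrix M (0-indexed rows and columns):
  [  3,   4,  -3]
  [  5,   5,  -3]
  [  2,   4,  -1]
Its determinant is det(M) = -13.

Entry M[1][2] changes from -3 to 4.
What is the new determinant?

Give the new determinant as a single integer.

det is linear in row 1: changing M[1][2] by delta changes det by delta * cofactor(1,2).
Cofactor C_12 = (-1)^(1+2) * minor(1,2) = -4
Entry delta = 4 - -3 = 7
Det delta = 7 * -4 = -28
New det = -13 + -28 = -41

Answer: -41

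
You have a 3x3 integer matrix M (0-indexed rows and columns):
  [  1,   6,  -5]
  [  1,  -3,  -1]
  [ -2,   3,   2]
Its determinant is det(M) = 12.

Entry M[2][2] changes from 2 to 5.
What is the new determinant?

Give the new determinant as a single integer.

Answer: -15

Derivation:
det is linear in row 2: changing M[2][2] by delta changes det by delta * cofactor(2,2).
Cofactor C_22 = (-1)^(2+2) * minor(2,2) = -9
Entry delta = 5 - 2 = 3
Det delta = 3 * -9 = -27
New det = 12 + -27 = -15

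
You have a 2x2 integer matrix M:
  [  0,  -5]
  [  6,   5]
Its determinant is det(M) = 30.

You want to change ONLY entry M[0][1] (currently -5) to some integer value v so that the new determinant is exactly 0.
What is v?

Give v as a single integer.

Answer: 0

Derivation:
det is linear in entry M[0][1]: det = old_det + (v - -5) * C_01
Cofactor C_01 = -6
Want det = 0: 30 + (v - -5) * -6 = 0
  (v - -5) = -30 / -6 = 5
  v = -5 + (5) = 0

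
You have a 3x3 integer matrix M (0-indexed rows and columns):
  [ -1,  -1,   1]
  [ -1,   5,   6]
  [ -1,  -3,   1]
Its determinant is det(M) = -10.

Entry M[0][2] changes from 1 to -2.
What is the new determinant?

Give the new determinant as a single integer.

Answer: -34

Derivation:
det is linear in row 0: changing M[0][2] by delta changes det by delta * cofactor(0,2).
Cofactor C_02 = (-1)^(0+2) * minor(0,2) = 8
Entry delta = -2 - 1 = -3
Det delta = -3 * 8 = -24
New det = -10 + -24 = -34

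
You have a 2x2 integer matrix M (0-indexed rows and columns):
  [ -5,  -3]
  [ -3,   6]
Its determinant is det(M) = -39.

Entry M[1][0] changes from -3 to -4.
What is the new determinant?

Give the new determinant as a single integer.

Answer: -42

Derivation:
det is linear in row 1: changing M[1][0] by delta changes det by delta * cofactor(1,0).
Cofactor C_10 = (-1)^(1+0) * minor(1,0) = 3
Entry delta = -4 - -3 = -1
Det delta = -1 * 3 = -3
New det = -39 + -3 = -42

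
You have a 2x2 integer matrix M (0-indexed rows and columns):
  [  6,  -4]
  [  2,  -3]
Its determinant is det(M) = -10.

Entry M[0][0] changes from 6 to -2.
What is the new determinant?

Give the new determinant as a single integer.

Answer: 14

Derivation:
det is linear in row 0: changing M[0][0] by delta changes det by delta * cofactor(0,0).
Cofactor C_00 = (-1)^(0+0) * minor(0,0) = -3
Entry delta = -2 - 6 = -8
Det delta = -8 * -3 = 24
New det = -10 + 24 = 14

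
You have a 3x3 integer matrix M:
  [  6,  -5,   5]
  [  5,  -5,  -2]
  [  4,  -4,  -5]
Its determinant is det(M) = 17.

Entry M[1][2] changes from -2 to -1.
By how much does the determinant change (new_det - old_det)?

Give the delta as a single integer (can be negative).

Cofactor C_12 = 4
Entry delta = -1 - -2 = 1
Det delta = entry_delta * cofactor = 1 * 4 = 4

Answer: 4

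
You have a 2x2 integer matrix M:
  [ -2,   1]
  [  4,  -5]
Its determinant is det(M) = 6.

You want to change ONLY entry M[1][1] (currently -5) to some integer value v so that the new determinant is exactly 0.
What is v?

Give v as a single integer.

Answer: -2

Derivation:
det is linear in entry M[1][1]: det = old_det + (v - -5) * C_11
Cofactor C_11 = -2
Want det = 0: 6 + (v - -5) * -2 = 0
  (v - -5) = -6 / -2 = 3
  v = -5 + (3) = -2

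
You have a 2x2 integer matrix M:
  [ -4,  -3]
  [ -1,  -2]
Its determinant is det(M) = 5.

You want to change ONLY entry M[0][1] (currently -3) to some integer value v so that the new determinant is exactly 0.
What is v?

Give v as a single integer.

Answer: -8

Derivation:
det is linear in entry M[0][1]: det = old_det + (v - -3) * C_01
Cofactor C_01 = 1
Want det = 0: 5 + (v - -3) * 1 = 0
  (v - -3) = -5 / 1 = -5
  v = -3 + (-5) = -8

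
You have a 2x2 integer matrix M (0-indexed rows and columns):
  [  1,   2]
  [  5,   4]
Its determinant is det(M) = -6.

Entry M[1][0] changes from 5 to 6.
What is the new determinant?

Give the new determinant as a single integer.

det is linear in row 1: changing M[1][0] by delta changes det by delta * cofactor(1,0).
Cofactor C_10 = (-1)^(1+0) * minor(1,0) = -2
Entry delta = 6 - 5 = 1
Det delta = 1 * -2 = -2
New det = -6 + -2 = -8

Answer: -8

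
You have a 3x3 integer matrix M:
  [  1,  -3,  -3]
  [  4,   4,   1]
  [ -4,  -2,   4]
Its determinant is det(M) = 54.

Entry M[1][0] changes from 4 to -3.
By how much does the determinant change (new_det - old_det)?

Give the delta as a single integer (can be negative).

Answer: -126

Derivation:
Cofactor C_10 = 18
Entry delta = -3 - 4 = -7
Det delta = entry_delta * cofactor = -7 * 18 = -126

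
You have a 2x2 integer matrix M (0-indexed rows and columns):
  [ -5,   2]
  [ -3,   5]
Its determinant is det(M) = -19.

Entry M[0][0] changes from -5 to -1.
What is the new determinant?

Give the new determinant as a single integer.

det is linear in row 0: changing M[0][0] by delta changes det by delta * cofactor(0,0).
Cofactor C_00 = (-1)^(0+0) * minor(0,0) = 5
Entry delta = -1 - -5 = 4
Det delta = 4 * 5 = 20
New det = -19 + 20 = 1

Answer: 1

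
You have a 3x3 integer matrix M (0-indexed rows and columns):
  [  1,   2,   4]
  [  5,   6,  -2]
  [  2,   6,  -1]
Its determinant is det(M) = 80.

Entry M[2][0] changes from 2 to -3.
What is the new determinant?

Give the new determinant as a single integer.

det is linear in row 2: changing M[2][0] by delta changes det by delta * cofactor(2,0).
Cofactor C_20 = (-1)^(2+0) * minor(2,0) = -28
Entry delta = -3 - 2 = -5
Det delta = -5 * -28 = 140
New det = 80 + 140 = 220

Answer: 220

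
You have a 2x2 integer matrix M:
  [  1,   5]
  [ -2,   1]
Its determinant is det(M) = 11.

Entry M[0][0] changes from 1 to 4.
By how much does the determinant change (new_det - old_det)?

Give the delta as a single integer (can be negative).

Answer: 3

Derivation:
Cofactor C_00 = 1
Entry delta = 4 - 1 = 3
Det delta = entry_delta * cofactor = 3 * 1 = 3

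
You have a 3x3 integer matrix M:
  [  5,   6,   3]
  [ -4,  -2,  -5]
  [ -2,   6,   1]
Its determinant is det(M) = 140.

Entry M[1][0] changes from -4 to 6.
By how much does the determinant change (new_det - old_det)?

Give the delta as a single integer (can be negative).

Answer: 120

Derivation:
Cofactor C_10 = 12
Entry delta = 6 - -4 = 10
Det delta = entry_delta * cofactor = 10 * 12 = 120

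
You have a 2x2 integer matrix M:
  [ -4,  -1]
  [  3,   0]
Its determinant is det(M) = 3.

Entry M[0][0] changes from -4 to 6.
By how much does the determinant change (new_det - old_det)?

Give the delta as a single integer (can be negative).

Answer: 0

Derivation:
Cofactor C_00 = 0
Entry delta = 6 - -4 = 10
Det delta = entry_delta * cofactor = 10 * 0 = 0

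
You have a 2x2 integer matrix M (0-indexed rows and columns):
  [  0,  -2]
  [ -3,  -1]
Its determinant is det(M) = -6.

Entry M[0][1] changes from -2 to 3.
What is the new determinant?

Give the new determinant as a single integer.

Answer: 9

Derivation:
det is linear in row 0: changing M[0][1] by delta changes det by delta * cofactor(0,1).
Cofactor C_01 = (-1)^(0+1) * minor(0,1) = 3
Entry delta = 3 - -2 = 5
Det delta = 5 * 3 = 15
New det = -6 + 15 = 9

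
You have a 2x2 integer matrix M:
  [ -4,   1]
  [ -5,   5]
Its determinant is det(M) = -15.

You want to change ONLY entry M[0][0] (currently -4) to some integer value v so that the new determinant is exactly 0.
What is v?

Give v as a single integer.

det is linear in entry M[0][0]: det = old_det + (v - -4) * C_00
Cofactor C_00 = 5
Want det = 0: -15 + (v - -4) * 5 = 0
  (v - -4) = 15 / 5 = 3
  v = -4 + (3) = -1

Answer: -1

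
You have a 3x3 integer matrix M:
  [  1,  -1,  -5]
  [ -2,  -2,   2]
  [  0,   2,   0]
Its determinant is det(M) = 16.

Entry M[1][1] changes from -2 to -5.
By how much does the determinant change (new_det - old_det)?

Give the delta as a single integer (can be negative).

Answer: 0

Derivation:
Cofactor C_11 = 0
Entry delta = -5 - -2 = -3
Det delta = entry_delta * cofactor = -3 * 0 = 0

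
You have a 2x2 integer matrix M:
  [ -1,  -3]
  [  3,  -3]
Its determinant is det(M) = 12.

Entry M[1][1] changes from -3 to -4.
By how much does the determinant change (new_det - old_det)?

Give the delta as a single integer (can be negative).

Answer: 1

Derivation:
Cofactor C_11 = -1
Entry delta = -4 - -3 = -1
Det delta = entry_delta * cofactor = -1 * -1 = 1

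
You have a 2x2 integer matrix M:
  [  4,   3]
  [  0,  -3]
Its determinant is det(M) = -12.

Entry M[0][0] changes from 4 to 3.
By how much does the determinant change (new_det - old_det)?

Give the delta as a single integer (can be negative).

Cofactor C_00 = -3
Entry delta = 3 - 4 = -1
Det delta = entry_delta * cofactor = -1 * -3 = 3

Answer: 3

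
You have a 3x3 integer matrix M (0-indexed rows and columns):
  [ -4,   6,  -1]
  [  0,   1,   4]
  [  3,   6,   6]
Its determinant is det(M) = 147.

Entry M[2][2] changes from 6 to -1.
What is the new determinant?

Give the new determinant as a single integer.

det is linear in row 2: changing M[2][2] by delta changes det by delta * cofactor(2,2).
Cofactor C_22 = (-1)^(2+2) * minor(2,2) = -4
Entry delta = -1 - 6 = -7
Det delta = -7 * -4 = 28
New det = 147 + 28 = 175

Answer: 175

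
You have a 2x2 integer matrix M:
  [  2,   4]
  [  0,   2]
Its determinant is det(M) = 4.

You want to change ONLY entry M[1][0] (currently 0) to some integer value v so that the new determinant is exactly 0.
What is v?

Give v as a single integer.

Answer: 1

Derivation:
det is linear in entry M[1][0]: det = old_det + (v - 0) * C_10
Cofactor C_10 = -4
Want det = 0: 4 + (v - 0) * -4 = 0
  (v - 0) = -4 / -4 = 1
  v = 0 + (1) = 1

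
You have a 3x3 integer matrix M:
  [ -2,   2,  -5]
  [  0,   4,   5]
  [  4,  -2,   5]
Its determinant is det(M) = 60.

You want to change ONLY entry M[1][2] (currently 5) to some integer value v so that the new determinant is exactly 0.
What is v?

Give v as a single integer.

Answer: -10

Derivation:
det is linear in entry M[1][2]: det = old_det + (v - 5) * C_12
Cofactor C_12 = 4
Want det = 0: 60 + (v - 5) * 4 = 0
  (v - 5) = -60 / 4 = -15
  v = 5 + (-15) = -10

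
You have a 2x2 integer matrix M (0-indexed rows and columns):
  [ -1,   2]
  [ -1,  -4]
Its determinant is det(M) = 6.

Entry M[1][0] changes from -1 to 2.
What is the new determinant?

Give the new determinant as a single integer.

det is linear in row 1: changing M[1][0] by delta changes det by delta * cofactor(1,0).
Cofactor C_10 = (-1)^(1+0) * minor(1,0) = -2
Entry delta = 2 - -1 = 3
Det delta = 3 * -2 = -6
New det = 6 + -6 = 0

Answer: 0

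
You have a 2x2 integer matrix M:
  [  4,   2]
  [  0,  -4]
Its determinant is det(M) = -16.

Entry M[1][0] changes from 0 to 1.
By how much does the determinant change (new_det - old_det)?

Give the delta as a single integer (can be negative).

Cofactor C_10 = -2
Entry delta = 1 - 0 = 1
Det delta = entry_delta * cofactor = 1 * -2 = -2

Answer: -2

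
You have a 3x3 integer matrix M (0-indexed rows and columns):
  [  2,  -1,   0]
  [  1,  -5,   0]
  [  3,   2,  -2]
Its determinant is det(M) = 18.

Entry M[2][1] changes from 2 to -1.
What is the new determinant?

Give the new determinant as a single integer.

det is linear in row 2: changing M[2][1] by delta changes det by delta * cofactor(2,1).
Cofactor C_21 = (-1)^(2+1) * minor(2,1) = 0
Entry delta = -1 - 2 = -3
Det delta = -3 * 0 = 0
New det = 18 + 0 = 18

Answer: 18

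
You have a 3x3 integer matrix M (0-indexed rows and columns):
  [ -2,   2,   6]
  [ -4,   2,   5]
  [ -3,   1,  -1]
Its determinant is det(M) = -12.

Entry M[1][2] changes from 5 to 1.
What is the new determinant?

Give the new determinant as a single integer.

Answer: 4

Derivation:
det is linear in row 1: changing M[1][2] by delta changes det by delta * cofactor(1,2).
Cofactor C_12 = (-1)^(1+2) * minor(1,2) = -4
Entry delta = 1 - 5 = -4
Det delta = -4 * -4 = 16
New det = -12 + 16 = 4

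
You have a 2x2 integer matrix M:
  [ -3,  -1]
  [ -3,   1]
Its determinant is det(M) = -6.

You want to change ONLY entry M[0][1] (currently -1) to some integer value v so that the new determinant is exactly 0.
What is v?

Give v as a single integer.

det is linear in entry M[0][1]: det = old_det + (v - -1) * C_01
Cofactor C_01 = 3
Want det = 0: -6 + (v - -1) * 3 = 0
  (v - -1) = 6 / 3 = 2
  v = -1 + (2) = 1

Answer: 1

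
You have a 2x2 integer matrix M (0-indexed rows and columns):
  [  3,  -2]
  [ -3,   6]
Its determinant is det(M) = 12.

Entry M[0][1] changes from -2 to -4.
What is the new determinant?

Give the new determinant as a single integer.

det is linear in row 0: changing M[0][1] by delta changes det by delta * cofactor(0,1).
Cofactor C_01 = (-1)^(0+1) * minor(0,1) = 3
Entry delta = -4 - -2 = -2
Det delta = -2 * 3 = -6
New det = 12 + -6 = 6

Answer: 6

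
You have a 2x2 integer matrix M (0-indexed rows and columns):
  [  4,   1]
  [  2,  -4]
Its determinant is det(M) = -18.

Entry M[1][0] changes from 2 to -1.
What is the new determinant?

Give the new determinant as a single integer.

Answer: -15

Derivation:
det is linear in row 1: changing M[1][0] by delta changes det by delta * cofactor(1,0).
Cofactor C_10 = (-1)^(1+0) * minor(1,0) = -1
Entry delta = -1 - 2 = -3
Det delta = -3 * -1 = 3
New det = -18 + 3 = -15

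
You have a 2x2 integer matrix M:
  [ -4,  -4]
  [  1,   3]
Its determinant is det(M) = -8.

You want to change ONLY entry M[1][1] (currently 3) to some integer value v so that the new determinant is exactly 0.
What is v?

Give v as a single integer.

Answer: 1

Derivation:
det is linear in entry M[1][1]: det = old_det + (v - 3) * C_11
Cofactor C_11 = -4
Want det = 0: -8 + (v - 3) * -4 = 0
  (v - 3) = 8 / -4 = -2
  v = 3 + (-2) = 1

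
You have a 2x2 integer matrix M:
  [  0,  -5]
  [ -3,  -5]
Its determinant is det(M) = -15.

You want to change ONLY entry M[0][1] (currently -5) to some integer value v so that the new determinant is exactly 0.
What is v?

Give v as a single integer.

det is linear in entry M[0][1]: det = old_det + (v - -5) * C_01
Cofactor C_01 = 3
Want det = 0: -15 + (v - -5) * 3 = 0
  (v - -5) = 15 / 3 = 5
  v = -5 + (5) = 0

Answer: 0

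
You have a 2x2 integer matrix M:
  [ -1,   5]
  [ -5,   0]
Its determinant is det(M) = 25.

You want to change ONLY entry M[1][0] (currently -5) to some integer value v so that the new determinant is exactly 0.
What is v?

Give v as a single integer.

det is linear in entry M[1][0]: det = old_det + (v - -5) * C_10
Cofactor C_10 = -5
Want det = 0: 25 + (v - -5) * -5 = 0
  (v - -5) = -25 / -5 = 5
  v = -5 + (5) = 0

Answer: 0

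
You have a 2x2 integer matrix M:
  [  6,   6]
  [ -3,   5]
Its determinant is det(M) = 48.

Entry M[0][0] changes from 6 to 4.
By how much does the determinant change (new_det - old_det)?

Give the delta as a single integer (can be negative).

Answer: -10

Derivation:
Cofactor C_00 = 5
Entry delta = 4 - 6 = -2
Det delta = entry_delta * cofactor = -2 * 5 = -10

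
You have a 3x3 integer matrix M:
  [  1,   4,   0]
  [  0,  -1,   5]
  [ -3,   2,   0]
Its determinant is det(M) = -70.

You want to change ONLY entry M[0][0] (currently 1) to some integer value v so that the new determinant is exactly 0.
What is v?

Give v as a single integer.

Answer: -6

Derivation:
det is linear in entry M[0][0]: det = old_det + (v - 1) * C_00
Cofactor C_00 = -10
Want det = 0: -70 + (v - 1) * -10 = 0
  (v - 1) = 70 / -10 = -7
  v = 1 + (-7) = -6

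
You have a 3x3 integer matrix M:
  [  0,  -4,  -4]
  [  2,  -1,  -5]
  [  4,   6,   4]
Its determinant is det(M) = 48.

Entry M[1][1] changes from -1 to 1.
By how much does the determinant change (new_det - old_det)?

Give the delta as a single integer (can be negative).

Cofactor C_11 = 16
Entry delta = 1 - -1 = 2
Det delta = entry_delta * cofactor = 2 * 16 = 32

Answer: 32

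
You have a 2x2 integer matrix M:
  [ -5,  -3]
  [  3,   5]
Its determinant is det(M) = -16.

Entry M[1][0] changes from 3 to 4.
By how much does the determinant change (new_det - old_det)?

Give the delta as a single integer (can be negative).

Cofactor C_10 = 3
Entry delta = 4 - 3 = 1
Det delta = entry_delta * cofactor = 1 * 3 = 3

Answer: 3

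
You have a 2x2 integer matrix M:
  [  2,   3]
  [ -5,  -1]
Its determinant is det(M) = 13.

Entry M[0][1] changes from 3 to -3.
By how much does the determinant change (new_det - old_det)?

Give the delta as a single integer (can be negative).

Answer: -30

Derivation:
Cofactor C_01 = 5
Entry delta = -3 - 3 = -6
Det delta = entry_delta * cofactor = -6 * 5 = -30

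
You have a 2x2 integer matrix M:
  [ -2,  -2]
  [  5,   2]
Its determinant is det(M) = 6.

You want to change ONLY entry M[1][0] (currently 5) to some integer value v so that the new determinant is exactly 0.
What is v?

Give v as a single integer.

Answer: 2

Derivation:
det is linear in entry M[1][0]: det = old_det + (v - 5) * C_10
Cofactor C_10 = 2
Want det = 0: 6 + (v - 5) * 2 = 0
  (v - 5) = -6 / 2 = -3
  v = 5 + (-3) = 2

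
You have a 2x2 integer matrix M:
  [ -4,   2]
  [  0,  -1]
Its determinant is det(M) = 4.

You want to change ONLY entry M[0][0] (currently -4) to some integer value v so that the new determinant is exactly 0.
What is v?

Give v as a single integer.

det is linear in entry M[0][0]: det = old_det + (v - -4) * C_00
Cofactor C_00 = -1
Want det = 0: 4 + (v - -4) * -1 = 0
  (v - -4) = -4 / -1 = 4
  v = -4 + (4) = 0

Answer: 0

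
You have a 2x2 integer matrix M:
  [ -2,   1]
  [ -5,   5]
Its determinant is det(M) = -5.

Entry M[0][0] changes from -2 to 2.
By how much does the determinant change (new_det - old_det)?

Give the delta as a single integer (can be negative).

Answer: 20

Derivation:
Cofactor C_00 = 5
Entry delta = 2 - -2 = 4
Det delta = entry_delta * cofactor = 4 * 5 = 20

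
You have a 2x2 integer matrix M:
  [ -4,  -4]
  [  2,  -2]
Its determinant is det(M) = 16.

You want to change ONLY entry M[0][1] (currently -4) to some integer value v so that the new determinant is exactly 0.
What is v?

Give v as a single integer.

det is linear in entry M[0][1]: det = old_det + (v - -4) * C_01
Cofactor C_01 = -2
Want det = 0: 16 + (v - -4) * -2 = 0
  (v - -4) = -16 / -2 = 8
  v = -4 + (8) = 4

Answer: 4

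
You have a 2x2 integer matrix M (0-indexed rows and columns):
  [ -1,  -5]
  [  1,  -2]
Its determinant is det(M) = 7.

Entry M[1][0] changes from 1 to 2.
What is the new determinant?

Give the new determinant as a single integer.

det is linear in row 1: changing M[1][0] by delta changes det by delta * cofactor(1,0).
Cofactor C_10 = (-1)^(1+0) * minor(1,0) = 5
Entry delta = 2 - 1 = 1
Det delta = 1 * 5 = 5
New det = 7 + 5 = 12

Answer: 12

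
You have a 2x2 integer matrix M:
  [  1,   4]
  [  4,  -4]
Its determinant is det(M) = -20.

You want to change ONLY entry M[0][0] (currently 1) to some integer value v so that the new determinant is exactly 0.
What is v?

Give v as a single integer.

Answer: -4

Derivation:
det is linear in entry M[0][0]: det = old_det + (v - 1) * C_00
Cofactor C_00 = -4
Want det = 0: -20 + (v - 1) * -4 = 0
  (v - 1) = 20 / -4 = -5
  v = 1 + (-5) = -4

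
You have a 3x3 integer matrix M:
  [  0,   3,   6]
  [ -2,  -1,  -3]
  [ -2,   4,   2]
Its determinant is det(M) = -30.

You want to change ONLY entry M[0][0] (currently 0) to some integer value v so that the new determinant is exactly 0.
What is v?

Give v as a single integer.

det is linear in entry M[0][0]: det = old_det + (v - 0) * C_00
Cofactor C_00 = 10
Want det = 0: -30 + (v - 0) * 10 = 0
  (v - 0) = 30 / 10 = 3
  v = 0 + (3) = 3

Answer: 3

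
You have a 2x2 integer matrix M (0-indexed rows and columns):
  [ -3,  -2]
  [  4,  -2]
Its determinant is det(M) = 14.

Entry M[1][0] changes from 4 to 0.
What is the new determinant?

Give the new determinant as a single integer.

det is linear in row 1: changing M[1][0] by delta changes det by delta * cofactor(1,0).
Cofactor C_10 = (-1)^(1+0) * minor(1,0) = 2
Entry delta = 0 - 4 = -4
Det delta = -4 * 2 = -8
New det = 14 + -8 = 6

Answer: 6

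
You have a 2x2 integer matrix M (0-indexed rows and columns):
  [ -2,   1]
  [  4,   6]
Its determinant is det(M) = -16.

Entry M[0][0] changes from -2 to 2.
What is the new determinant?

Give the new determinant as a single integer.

det is linear in row 0: changing M[0][0] by delta changes det by delta * cofactor(0,0).
Cofactor C_00 = (-1)^(0+0) * minor(0,0) = 6
Entry delta = 2 - -2 = 4
Det delta = 4 * 6 = 24
New det = -16 + 24 = 8

Answer: 8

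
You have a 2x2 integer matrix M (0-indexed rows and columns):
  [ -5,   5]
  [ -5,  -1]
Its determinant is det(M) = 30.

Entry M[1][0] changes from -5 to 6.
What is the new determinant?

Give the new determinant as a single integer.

det is linear in row 1: changing M[1][0] by delta changes det by delta * cofactor(1,0).
Cofactor C_10 = (-1)^(1+0) * minor(1,0) = -5
Entry delta = 6 - -5 = 11
Det delta = 11 * -5 = -55
New det = 30 + -55 = -25

Answer: -25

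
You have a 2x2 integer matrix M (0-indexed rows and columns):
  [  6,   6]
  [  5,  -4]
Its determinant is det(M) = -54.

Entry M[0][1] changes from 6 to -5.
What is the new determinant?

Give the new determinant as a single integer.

Answer: 1

Derivation:
det is linear in row 0: changing M[0][1] by delta changes det by delta * cofactor(0,1).
Cofactor C_01 = (-1)^(0+1) * minor(0,1) = -5
Entry delta = -5 - 6 = -11
Det delta = -11 * -5 = 55
New det = -54 + 55 = 1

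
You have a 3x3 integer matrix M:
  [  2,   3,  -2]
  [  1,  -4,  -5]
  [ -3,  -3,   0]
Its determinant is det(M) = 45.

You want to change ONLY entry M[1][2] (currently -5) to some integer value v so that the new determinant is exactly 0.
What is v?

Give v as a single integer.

Answer: 10

Derivation:
det is linear in entry M[1][2]: det = old_det + (v - -5) * C_12
Cofactor C_12 = -3
Want det = 0: 45 + (v - -5) * -3 = 0
  (v - -5) = -45 / -3 = 15
  v = -5 + (15) = 10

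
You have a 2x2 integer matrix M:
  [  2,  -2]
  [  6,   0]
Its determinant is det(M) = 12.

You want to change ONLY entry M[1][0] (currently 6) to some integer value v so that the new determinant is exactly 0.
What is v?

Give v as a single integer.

det is linear in entry M[1][0]: det = old_det + (v - 6) * C_10
Cofactor C_10 = 2
Want det = 0: 12 + (v - 6) * 2 = 0
  (v - 6) = -12 / 2 = -6
  v = 6 + (-6) = 0

Answer: 0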